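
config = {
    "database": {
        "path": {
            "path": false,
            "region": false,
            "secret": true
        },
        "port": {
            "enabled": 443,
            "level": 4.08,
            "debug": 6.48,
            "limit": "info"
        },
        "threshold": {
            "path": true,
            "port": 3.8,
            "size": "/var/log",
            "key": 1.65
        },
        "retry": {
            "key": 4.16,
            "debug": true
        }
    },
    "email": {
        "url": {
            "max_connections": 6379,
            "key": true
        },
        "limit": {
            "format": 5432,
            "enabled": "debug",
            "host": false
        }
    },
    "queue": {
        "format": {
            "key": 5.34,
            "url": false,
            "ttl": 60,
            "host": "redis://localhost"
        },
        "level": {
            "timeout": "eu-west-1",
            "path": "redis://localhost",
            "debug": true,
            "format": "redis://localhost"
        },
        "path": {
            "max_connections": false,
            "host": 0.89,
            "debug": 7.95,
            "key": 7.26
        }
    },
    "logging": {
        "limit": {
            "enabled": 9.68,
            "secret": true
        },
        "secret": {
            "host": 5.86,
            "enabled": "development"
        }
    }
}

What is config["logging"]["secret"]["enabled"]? "development"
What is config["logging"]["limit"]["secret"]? True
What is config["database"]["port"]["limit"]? "info"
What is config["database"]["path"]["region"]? False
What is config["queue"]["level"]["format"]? "redis://localhost"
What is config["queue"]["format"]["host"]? "redis://localhost"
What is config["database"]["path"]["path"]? False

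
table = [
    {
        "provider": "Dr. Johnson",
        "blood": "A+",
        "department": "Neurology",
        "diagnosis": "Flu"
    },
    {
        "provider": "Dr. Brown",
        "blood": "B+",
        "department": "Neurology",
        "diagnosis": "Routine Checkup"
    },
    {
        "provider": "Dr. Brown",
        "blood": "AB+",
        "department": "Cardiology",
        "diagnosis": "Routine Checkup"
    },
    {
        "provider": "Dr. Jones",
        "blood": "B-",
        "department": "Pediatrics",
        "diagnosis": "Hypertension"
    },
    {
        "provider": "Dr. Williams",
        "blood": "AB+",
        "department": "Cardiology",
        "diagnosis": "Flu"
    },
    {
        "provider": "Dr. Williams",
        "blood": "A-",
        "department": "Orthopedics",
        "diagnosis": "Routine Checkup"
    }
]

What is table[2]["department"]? "Cardiology"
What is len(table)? 6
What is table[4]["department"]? "Cardiology"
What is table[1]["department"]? "Neurology"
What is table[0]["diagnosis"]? "Flu"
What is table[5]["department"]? "Orthopedics"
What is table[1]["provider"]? "Dr. Brown"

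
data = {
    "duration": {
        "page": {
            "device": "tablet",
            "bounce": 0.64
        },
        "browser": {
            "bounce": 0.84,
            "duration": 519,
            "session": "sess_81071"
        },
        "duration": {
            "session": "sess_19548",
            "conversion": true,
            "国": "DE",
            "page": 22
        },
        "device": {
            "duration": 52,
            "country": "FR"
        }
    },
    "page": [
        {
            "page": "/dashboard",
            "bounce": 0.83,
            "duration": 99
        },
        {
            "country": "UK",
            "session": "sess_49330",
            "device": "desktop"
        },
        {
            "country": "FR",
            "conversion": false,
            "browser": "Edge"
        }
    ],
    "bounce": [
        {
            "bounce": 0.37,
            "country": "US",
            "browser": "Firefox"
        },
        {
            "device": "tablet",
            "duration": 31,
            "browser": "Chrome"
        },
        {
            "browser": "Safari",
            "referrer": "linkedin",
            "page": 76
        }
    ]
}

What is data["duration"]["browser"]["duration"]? 519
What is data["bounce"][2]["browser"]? "Safari"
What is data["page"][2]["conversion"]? False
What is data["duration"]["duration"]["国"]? "DE"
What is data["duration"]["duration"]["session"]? "sess_19548"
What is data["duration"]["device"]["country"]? "FR"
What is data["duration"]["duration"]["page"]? 22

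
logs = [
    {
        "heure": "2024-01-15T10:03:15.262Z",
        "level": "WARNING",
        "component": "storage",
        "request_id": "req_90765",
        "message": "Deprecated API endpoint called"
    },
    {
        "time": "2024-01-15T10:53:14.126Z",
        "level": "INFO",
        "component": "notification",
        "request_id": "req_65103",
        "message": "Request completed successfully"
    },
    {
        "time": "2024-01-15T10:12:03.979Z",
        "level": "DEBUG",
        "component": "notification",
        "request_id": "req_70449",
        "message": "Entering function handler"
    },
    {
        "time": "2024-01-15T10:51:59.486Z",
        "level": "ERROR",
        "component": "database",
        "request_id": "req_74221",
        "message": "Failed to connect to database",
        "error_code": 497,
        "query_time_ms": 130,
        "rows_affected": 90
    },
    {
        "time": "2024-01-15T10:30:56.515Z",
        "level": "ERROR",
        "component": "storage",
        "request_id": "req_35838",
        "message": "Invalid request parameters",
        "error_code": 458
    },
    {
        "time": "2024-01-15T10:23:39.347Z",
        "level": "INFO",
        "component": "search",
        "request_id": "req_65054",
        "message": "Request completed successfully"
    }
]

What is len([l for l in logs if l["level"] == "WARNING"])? 1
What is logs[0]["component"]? "storage"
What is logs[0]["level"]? "WARNING"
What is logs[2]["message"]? "Entering function handler"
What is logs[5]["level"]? "INFO"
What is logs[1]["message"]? "Request completed successfully"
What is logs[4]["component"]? "storage"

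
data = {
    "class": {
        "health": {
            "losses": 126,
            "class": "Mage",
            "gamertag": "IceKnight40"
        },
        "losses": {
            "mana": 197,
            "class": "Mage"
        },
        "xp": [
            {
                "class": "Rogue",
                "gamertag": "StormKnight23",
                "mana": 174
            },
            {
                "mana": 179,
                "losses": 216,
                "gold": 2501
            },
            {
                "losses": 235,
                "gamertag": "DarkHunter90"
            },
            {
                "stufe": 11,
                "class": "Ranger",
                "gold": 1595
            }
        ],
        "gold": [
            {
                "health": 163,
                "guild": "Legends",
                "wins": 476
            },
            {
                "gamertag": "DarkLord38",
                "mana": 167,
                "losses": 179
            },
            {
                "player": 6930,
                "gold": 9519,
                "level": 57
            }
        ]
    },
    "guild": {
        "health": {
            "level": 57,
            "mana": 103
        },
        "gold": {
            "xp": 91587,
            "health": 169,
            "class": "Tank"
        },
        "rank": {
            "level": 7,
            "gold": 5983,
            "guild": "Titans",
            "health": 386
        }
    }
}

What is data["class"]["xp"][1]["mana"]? 179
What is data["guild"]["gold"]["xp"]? 91587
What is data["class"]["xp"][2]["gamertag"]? "DarkHunter90"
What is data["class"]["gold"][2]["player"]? 6930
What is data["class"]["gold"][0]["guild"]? "Legends"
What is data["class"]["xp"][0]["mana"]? 174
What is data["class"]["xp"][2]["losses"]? 235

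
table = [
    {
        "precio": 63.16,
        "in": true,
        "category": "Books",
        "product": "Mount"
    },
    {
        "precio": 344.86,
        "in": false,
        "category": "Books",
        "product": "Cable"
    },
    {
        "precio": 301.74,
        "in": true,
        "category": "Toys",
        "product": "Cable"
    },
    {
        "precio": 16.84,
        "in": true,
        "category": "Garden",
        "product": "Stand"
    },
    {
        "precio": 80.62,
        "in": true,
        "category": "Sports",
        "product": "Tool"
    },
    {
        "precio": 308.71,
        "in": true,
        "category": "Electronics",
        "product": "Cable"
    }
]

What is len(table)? 6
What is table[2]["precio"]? 301.74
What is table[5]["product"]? "Cable"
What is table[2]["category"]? "Toys"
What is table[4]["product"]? "Tool"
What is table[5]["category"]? "Electronics"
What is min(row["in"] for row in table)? False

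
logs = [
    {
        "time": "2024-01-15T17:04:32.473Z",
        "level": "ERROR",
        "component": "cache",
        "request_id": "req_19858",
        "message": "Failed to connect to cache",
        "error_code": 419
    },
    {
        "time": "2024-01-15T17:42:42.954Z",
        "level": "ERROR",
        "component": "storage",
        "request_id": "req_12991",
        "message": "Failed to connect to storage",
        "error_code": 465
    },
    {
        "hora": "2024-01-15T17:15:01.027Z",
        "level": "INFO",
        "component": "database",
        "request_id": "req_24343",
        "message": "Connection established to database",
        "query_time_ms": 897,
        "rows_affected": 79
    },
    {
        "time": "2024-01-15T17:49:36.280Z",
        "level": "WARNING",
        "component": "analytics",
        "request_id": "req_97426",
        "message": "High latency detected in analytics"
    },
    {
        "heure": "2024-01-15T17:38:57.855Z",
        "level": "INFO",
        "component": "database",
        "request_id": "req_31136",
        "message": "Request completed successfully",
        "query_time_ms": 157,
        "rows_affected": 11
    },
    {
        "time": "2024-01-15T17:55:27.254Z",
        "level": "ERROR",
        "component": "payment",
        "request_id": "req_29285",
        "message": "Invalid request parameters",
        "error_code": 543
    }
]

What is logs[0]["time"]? "2024-01-15T17:04:32.473Z"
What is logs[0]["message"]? "Failed to connect to cache"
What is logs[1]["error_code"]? 465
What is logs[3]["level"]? "WARNING"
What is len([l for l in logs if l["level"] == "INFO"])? 2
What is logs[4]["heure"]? "2024-01-15T17:38:57.855Z"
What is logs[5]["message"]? "Invalid request parameters"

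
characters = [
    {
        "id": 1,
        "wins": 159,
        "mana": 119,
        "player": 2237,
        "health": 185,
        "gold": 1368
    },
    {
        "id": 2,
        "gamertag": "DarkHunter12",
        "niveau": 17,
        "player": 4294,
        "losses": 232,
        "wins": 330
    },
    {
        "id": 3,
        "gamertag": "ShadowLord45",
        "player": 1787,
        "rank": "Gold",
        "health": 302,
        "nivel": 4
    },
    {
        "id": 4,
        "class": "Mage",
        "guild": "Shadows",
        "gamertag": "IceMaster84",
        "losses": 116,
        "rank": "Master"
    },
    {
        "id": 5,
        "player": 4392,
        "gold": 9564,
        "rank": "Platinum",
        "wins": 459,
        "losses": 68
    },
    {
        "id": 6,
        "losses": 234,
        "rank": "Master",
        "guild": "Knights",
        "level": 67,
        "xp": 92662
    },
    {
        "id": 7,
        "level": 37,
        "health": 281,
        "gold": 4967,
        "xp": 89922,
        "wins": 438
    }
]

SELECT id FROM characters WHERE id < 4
[1, 2, 3]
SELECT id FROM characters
[1, 2, 3, 4, 5, 6, 7]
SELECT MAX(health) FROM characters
302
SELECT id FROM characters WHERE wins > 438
[5]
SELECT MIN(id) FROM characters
1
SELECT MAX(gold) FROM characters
9564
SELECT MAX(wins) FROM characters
459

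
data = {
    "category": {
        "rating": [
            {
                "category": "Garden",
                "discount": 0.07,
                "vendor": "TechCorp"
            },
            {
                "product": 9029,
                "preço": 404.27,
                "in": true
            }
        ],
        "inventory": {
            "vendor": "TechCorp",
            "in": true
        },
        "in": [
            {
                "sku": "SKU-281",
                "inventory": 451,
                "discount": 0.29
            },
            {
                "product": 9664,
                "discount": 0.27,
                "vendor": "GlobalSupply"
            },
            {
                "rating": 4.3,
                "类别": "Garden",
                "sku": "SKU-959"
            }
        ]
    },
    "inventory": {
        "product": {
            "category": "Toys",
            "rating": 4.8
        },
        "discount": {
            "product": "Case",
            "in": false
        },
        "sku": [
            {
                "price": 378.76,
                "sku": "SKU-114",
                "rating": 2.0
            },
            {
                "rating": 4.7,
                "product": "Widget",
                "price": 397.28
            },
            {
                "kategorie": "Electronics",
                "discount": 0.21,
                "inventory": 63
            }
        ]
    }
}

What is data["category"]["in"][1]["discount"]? 0.27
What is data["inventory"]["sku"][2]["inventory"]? 63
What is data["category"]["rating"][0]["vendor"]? "TechCorp"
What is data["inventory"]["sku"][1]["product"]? "Widget"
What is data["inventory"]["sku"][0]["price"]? 378.76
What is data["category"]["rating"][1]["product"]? 9029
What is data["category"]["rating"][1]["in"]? True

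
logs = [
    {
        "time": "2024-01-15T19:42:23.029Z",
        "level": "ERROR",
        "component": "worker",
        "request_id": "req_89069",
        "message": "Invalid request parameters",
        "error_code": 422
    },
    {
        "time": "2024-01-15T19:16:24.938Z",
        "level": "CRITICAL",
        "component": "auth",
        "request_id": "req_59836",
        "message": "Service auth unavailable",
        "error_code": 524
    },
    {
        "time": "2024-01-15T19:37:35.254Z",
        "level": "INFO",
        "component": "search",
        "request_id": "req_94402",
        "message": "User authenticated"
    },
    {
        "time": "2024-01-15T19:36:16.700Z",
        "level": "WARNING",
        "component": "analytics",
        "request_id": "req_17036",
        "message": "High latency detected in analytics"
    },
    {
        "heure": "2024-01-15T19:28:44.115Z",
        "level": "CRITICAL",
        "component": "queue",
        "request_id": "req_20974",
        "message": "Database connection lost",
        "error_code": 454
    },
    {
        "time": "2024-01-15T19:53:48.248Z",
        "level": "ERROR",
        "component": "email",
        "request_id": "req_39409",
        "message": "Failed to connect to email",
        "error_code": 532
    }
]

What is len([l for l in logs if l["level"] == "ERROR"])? 2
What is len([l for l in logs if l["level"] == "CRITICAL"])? 2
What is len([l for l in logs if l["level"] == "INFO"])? 1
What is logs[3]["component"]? "analytics"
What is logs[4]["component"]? "queue"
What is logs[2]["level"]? "INFO"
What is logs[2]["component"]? "search"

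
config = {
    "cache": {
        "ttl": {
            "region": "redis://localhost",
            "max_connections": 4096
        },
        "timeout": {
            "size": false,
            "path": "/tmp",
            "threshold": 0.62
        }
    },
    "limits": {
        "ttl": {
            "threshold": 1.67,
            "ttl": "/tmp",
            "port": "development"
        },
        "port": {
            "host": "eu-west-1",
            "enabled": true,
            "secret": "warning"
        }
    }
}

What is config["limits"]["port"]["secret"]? "warning"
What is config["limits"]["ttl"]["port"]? "development"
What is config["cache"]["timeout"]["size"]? False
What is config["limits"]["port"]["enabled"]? True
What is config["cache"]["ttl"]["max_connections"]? 4096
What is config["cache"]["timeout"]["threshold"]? 0.62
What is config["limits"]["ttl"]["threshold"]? 1.67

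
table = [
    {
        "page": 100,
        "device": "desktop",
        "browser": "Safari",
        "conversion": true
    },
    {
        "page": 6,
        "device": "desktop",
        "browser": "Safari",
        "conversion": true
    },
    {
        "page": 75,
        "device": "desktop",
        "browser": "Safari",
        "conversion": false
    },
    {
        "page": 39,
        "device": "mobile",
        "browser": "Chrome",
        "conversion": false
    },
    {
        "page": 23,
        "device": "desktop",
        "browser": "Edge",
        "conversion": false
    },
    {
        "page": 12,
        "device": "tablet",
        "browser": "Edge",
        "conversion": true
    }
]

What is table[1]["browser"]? "Safari"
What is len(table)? 6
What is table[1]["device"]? "desktop"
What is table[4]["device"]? "desktop"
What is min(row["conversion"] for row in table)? False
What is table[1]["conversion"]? True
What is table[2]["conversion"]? False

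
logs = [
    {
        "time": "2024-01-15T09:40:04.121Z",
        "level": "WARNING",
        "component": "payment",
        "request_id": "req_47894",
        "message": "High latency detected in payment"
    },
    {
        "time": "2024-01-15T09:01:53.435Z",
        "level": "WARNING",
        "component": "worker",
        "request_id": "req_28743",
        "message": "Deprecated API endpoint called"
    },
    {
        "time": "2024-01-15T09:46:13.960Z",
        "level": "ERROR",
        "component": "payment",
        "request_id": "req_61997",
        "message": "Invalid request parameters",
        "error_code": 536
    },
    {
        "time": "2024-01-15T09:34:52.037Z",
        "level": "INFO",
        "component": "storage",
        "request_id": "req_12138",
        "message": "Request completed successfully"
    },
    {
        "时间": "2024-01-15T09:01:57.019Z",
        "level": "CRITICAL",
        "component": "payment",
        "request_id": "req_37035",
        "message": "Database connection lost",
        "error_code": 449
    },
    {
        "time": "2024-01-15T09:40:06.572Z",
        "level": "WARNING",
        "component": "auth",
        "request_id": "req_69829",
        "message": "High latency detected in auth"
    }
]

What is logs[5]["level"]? "WARNING"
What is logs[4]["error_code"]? 449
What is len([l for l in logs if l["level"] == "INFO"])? 1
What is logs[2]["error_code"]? 536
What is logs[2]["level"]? "ERROR"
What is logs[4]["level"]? "CRITICAL"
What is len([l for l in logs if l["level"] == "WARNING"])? 3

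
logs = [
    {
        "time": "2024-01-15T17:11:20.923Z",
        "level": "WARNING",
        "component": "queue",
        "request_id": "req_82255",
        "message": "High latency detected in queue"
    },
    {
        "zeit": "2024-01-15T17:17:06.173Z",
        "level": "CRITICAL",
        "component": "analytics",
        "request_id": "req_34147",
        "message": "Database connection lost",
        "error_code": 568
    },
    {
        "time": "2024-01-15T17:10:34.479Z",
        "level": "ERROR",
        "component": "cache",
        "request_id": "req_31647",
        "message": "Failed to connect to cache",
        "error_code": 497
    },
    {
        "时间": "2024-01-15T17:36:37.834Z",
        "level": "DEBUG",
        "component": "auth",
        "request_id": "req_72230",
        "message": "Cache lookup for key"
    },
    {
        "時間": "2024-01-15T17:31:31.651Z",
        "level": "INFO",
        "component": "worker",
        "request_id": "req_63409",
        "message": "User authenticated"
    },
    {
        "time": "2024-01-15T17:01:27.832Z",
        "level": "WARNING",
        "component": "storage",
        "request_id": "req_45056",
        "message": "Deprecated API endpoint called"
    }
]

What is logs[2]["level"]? "ERROR"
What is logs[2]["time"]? "2024-01-15T17:10:34.479Z"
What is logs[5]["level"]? "WARNING"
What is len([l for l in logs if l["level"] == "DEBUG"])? 1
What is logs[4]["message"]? "User authenticated"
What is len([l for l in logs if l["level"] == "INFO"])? 1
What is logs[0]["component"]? "queue"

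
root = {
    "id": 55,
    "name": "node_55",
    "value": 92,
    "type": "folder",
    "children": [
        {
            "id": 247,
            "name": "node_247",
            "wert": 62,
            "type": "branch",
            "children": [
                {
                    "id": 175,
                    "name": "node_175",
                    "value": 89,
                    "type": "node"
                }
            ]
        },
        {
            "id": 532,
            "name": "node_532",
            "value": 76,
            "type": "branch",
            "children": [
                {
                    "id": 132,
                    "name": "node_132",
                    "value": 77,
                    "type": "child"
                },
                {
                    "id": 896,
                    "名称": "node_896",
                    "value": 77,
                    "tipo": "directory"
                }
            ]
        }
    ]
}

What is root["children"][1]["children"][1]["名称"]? "node_896"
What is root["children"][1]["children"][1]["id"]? 896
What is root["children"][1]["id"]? 532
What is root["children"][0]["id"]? 247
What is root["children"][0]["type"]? "branch"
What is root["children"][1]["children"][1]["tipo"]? "directory"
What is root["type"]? "folder"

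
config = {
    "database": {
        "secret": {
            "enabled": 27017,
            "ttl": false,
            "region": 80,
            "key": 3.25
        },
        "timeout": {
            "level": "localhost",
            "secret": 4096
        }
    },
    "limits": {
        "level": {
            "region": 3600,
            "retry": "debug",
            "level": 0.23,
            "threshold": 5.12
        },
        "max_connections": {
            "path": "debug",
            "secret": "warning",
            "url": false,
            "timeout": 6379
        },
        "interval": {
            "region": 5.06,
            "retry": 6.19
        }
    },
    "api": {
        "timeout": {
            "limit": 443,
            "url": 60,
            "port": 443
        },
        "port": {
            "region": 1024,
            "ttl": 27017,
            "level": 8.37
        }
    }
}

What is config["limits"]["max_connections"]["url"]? False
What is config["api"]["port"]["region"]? 1024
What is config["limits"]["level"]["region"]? 3600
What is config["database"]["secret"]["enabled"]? 27017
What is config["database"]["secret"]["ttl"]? False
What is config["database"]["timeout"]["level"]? "localhost"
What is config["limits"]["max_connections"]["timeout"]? 6379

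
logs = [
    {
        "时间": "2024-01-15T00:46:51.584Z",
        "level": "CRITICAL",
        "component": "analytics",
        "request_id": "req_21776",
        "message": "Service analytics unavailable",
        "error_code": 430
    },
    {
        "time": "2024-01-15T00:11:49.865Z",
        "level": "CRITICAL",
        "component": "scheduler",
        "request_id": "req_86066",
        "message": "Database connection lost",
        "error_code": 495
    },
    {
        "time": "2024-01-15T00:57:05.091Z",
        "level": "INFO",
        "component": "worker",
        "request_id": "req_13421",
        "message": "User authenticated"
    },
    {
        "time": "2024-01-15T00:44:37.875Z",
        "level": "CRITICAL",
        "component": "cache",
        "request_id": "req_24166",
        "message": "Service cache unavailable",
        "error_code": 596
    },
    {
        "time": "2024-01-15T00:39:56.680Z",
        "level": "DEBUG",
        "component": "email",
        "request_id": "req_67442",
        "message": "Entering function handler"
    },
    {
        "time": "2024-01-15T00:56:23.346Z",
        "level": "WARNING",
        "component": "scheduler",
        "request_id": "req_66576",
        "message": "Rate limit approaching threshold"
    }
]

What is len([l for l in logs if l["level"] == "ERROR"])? 0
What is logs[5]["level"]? "WARNING"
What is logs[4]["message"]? "Entering function handler"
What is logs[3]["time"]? "2024-01-15T00:44:37.875Z"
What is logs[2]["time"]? "2024-01-15T00:57:05.091Z"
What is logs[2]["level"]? "INFO"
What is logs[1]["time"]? "2024-01-15T00:11:49.865Z"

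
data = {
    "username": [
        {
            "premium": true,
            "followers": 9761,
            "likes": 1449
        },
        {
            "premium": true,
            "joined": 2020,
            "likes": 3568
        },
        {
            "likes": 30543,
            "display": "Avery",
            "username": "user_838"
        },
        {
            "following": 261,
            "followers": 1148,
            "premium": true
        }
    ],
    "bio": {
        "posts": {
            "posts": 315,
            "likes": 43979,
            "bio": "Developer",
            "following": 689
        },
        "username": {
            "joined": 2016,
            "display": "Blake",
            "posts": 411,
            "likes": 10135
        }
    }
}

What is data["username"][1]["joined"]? 2020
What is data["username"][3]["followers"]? 1148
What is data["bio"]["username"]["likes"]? 10135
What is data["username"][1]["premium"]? True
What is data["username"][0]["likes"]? 1449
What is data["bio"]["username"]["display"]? "Blake"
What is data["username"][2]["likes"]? 30543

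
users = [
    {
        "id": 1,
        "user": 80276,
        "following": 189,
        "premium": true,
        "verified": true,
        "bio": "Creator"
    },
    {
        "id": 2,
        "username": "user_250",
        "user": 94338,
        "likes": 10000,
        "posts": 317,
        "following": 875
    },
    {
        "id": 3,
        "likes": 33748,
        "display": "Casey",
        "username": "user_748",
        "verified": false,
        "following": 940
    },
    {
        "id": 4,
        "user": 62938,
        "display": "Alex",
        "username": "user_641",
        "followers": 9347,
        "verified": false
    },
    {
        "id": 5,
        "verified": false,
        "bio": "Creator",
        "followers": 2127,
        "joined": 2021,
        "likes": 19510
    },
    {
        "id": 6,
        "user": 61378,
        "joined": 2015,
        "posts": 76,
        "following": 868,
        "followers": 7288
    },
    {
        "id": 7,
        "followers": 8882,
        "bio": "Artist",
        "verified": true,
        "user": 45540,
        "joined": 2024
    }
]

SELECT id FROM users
[1, 2, 3, 4, 5, 6, 7]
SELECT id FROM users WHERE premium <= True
[1]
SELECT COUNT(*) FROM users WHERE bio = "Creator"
2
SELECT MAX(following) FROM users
940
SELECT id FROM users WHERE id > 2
[3, 4, 5, 6, 7]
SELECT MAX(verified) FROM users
True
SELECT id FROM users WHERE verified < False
[]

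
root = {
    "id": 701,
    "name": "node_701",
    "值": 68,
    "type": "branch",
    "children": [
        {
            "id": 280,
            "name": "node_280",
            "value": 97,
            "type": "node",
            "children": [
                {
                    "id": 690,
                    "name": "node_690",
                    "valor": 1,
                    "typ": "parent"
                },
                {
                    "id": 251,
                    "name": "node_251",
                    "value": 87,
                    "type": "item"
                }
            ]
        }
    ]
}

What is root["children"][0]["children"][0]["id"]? 690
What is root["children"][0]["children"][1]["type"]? "item"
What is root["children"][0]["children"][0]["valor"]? 1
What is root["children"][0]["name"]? "node_280"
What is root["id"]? 701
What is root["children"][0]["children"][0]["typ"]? "parent"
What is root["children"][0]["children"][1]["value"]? 87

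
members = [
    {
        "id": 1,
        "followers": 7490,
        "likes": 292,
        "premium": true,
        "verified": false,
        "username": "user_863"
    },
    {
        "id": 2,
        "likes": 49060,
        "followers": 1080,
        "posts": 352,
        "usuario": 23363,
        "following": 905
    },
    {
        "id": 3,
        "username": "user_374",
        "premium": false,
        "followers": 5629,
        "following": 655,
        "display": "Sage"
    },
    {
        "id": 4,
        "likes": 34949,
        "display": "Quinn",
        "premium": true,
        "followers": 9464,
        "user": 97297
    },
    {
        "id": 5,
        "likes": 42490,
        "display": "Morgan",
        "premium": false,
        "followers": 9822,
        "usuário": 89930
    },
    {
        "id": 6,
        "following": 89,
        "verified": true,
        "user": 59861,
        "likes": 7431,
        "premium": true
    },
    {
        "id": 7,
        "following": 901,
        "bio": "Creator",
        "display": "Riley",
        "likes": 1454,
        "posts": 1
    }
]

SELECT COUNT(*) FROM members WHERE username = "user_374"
1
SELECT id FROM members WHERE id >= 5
[5, 6, 7]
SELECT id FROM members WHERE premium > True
[]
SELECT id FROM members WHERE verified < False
[]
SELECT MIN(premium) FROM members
False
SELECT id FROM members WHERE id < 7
[1, 2, 3, 4, 5, 6]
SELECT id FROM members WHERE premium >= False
[1, 3, 4, 5, 6]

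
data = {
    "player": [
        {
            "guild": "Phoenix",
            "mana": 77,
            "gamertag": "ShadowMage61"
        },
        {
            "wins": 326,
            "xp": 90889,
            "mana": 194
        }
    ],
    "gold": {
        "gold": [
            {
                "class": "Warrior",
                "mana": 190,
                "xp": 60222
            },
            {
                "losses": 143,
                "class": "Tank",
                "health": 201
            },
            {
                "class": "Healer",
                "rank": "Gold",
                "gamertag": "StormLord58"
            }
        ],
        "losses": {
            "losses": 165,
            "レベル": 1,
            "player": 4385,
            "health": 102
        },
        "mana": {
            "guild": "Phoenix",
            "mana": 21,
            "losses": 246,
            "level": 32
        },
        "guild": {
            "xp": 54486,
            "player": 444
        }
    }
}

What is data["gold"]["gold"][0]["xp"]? 60222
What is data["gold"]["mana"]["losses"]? 246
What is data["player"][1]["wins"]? 326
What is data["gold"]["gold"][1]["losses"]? 143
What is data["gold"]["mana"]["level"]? 32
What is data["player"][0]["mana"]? 77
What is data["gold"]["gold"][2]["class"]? "Healer"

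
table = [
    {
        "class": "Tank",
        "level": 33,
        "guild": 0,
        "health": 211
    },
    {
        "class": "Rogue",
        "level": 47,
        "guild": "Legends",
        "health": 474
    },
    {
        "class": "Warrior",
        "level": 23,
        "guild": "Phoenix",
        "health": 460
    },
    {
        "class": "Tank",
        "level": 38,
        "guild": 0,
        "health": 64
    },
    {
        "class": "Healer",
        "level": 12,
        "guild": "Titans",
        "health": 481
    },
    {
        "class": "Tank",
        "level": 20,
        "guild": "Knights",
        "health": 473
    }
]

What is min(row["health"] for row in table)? 64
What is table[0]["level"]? 33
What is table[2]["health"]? 460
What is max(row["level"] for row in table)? 47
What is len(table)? 6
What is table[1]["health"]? 474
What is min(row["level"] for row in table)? 12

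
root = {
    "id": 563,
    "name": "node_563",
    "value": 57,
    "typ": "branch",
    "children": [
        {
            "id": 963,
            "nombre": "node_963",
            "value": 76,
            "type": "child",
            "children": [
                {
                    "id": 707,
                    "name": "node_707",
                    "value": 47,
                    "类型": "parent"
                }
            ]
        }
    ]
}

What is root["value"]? 57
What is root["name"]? "node_563"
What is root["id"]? 563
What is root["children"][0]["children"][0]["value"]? 47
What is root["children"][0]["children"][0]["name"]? "node_707"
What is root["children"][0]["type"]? "child"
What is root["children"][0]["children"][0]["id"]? 707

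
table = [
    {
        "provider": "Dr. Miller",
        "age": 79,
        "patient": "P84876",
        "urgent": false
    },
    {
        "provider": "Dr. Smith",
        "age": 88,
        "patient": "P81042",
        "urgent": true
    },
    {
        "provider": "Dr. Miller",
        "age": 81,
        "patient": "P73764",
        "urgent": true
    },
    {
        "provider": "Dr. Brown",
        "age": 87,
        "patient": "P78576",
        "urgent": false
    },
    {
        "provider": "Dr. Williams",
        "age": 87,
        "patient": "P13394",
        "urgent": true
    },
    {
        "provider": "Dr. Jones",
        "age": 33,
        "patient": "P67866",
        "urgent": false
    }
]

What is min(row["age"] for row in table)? 33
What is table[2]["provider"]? "Dr. Miller"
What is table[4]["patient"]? "P13394"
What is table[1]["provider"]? "Dr. Smith"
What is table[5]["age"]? 33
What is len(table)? 6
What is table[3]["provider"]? "Dr. Brown"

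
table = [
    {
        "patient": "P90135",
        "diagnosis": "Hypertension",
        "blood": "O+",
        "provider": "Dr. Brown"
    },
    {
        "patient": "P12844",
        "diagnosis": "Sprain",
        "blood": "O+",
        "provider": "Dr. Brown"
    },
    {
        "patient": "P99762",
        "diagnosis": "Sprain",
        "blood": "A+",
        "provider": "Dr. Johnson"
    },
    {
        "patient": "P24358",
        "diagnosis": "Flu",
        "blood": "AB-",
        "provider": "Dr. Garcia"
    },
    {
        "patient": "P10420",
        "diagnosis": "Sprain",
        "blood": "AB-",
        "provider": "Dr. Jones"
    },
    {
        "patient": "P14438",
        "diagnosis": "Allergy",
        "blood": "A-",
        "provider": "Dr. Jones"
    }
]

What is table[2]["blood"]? "A+"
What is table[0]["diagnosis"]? "Hypertension"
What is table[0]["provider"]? "Dr. Brown"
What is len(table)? 6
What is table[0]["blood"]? "O+"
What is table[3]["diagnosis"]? "Flu"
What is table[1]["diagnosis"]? "Sprain"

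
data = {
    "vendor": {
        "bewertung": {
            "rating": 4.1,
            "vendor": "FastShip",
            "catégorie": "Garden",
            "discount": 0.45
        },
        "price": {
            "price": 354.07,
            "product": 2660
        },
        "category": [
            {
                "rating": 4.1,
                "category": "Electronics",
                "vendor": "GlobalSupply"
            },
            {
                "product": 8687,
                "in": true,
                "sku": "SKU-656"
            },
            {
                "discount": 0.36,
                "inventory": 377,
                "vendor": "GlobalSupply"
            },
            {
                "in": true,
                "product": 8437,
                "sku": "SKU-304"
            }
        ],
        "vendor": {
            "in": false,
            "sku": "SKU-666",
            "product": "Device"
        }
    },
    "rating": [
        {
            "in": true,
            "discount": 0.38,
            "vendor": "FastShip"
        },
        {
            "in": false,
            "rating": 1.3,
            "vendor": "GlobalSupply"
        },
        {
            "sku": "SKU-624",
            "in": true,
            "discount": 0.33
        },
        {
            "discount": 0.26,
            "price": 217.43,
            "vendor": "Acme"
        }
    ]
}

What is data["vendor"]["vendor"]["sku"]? "SKU-666"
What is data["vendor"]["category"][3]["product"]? 8437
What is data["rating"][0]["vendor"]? "FastShip"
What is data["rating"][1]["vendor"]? "GlobalSupply"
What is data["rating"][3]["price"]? 217.43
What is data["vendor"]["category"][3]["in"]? True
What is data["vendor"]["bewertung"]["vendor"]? "FastShip"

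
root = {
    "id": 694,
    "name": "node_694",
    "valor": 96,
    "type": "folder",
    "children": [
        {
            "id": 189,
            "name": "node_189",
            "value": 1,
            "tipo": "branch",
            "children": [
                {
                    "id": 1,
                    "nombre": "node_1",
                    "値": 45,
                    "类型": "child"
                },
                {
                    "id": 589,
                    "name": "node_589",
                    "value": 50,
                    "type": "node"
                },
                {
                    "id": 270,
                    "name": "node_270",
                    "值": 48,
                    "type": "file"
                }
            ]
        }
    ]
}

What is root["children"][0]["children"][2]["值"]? 48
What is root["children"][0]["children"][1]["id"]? 589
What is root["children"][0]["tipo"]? "branch"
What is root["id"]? 694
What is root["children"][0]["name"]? "node_189"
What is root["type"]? "folder"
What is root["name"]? "node_694"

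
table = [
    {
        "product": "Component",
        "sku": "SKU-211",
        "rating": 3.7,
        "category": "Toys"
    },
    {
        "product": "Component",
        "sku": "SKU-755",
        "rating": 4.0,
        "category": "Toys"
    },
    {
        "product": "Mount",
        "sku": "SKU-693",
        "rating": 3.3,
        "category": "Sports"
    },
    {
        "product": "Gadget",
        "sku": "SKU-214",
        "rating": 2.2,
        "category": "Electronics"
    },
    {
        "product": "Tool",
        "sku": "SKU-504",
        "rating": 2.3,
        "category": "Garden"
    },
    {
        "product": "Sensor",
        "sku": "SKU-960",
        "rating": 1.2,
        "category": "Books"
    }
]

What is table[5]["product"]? "Sensor"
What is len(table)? 6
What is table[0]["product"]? "Component"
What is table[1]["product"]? "Component"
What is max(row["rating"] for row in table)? 4.0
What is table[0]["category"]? "Toys"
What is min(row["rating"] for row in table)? 1.2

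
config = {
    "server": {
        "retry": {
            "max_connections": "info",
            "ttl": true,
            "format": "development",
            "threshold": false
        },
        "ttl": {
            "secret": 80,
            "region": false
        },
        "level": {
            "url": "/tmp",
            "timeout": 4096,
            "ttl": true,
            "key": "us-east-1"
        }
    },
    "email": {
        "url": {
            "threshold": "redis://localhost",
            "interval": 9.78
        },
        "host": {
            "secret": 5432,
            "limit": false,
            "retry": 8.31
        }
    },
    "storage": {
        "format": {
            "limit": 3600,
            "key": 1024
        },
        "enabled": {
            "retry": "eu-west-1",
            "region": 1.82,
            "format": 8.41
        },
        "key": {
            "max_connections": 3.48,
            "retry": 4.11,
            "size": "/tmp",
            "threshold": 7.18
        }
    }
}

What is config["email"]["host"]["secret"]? 5432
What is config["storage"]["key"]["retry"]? 4.11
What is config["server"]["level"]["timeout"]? 4096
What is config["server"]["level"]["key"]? "us-east-1"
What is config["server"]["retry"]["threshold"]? False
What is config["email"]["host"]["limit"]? False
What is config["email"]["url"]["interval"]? 9.78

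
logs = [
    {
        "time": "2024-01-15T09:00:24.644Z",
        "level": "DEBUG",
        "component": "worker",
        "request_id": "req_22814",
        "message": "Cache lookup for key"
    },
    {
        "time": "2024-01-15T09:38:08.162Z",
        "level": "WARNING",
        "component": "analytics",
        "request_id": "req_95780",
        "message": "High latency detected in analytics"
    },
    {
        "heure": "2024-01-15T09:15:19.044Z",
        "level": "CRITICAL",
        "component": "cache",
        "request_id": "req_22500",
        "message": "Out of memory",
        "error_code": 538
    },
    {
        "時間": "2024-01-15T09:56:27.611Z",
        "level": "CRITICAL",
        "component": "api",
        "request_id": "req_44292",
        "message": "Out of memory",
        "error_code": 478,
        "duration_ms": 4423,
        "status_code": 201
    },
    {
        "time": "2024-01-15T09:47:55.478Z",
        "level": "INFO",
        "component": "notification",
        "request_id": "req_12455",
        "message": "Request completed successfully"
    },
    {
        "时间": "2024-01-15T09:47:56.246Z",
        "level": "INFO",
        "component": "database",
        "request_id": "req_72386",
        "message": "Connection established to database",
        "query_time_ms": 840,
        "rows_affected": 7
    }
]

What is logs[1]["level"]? "WARNING"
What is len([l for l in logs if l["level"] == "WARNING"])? 1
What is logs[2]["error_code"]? 538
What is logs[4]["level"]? "INFO"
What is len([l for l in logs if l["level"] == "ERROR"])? 0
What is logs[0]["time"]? "2024-01-15T09:00:24.644Z"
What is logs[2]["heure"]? "2024-01-15T09:15:19.044Z"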